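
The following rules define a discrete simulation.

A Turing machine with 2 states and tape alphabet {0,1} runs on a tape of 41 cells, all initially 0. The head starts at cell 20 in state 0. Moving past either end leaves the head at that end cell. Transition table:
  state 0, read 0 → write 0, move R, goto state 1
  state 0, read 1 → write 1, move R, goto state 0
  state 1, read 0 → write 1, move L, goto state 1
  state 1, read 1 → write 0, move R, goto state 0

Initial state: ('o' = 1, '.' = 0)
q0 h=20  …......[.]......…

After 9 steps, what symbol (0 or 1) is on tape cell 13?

gen 0: q0 h=20  …......[.]......…
gen 1: q1 h=21  …......[.]......…
gen 2: q1 h=20  …......[.]o.....…
gen 3: q1 h=19  …......[.]oo....…
gen 4: q1 h=18  …......[.]ooo...…
gen 5: q1 h=17  …......[.]oooo..…
gen 6: q1 h=16  …......[.]ooooo.…
gen 7: q1 h=15  …......[.]oooooo…
gen 8: q1 h=14  …......[.]oooooo…
gen 9: q1 h=13  …......[.]oooooo…

0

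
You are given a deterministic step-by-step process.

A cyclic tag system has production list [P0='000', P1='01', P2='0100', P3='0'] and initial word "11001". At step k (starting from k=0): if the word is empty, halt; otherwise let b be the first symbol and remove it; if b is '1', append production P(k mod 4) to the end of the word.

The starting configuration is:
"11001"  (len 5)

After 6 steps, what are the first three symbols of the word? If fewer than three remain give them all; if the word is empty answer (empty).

k=0  "11001"  (len 5)
k=1  "1001000"  (len 7)
k=2  "00100001"  (len 8)
k=3  "0100001"  (len 7)
k=4  "100001"  (len 6)
k=5  "00001000"  (len 8)
k=6  "0001000"  (len 7)

000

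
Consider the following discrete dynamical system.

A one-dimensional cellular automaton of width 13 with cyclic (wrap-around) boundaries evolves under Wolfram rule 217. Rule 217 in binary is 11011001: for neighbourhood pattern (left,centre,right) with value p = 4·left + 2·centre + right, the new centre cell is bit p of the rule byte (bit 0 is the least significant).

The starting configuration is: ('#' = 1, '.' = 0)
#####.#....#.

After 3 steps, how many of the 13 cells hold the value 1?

step 0: #####.#....#.
step 1: #####..###...
step 2: ######.#####.
step 3: ######.#####.

11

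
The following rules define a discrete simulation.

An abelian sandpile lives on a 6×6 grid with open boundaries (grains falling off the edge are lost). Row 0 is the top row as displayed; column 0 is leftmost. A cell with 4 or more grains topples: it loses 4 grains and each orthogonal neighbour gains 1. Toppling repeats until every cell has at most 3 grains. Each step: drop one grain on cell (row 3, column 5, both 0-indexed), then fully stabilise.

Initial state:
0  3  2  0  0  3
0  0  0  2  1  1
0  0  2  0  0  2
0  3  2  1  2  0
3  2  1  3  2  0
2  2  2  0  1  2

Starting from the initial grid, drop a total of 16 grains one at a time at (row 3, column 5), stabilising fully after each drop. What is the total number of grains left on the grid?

gen 0: 0  3  2  0  0  3
0  0  0  2  1  1
0  0  2  0  0  2
0  3  2  1  2  0
3  2  1  3  2  0
2  2  2  0  1  2
gen 1: 0  3  2  0  0  3
0  0  0  2  1  1
0  0  2  0  0  2
0  3  2  1  2  1
3  2  1  3  2  0
2  2  2  0  1  2
gen 2: 0  3  2  0  0  3
0  0  0  2  1  1
0  0  2  0  0  2
0  3  2  1  2  2
3  2  1  3  2  0
2  2  2  0  1  2
gen 3: 0  3  2  0  0  3
0  0  0  2  1  1
0  0  2  0  0  2
0  3  2  1  2  3
3  2  1  3  2  0
2  2  2  0  1  2
gen 4: 0  3  2  0  0  3
0  0  0  2  1  1
0  0  2  0  0  3
0  3  2  1  3  0
3  2  1  3  2  1
2  2  2  0  1  2
gen 5: 0  3  2  0  0  3
0  0  0  2  1  1
0  0  2  0  0  3
0  3  2  1  3  1
3  2  1  3  2  1
2  2  2  0  1  2
gen 6: 0  3  2  0  0  3
0  0  0  2  1  1
0  0  2  0  0  3
0  3  2  1  3  2
3  2  1  3  2  1
2  2  2  0  1  2
gen 7: 0  3  2  0  0  3
0  0  0  2  1  1
0  0  2  0  0  3
0  3  2  1  3  3
3  2  1  3  2  1
2  2  2  0  1  2
gen 8: 0  3  2  0  0  3
0  0  0  2  1  2
0  0  2  0  2  0
0  3  2  2  0  2
3  2  1  3  3  2
2  2  2  0  1  2
gen 9: 0  3  2  0  0  3
0  0  0  2  1  2
0  0  2  0  2  0
0  3  2  2  0  3
3  2  1  3  3  2
2  2  2  0  1  2
gen 10: 0  3  2  0  0  3
0  0  0  2  1  2
0  0  2  0  2  1
0  3  2  2  1  0
3  2  1  3  3  3
2  2  2  0  1  2
gen 11: 0  3  2  0  0  3
0  0  0  2  1  2
0  0  2  0  2  1
0  3  2  2  1  1
3  2  1  3  3  3
2  2  2  0  1  2
gen 12: 0  3  2  0  0  3
0  0  0  2  1  2
0  0  2  0  2  1
0  3  2  2  1  2
3  2  1  3  3  3
2  2  2  0  1  2
gen 13: 0  3  2  0  0  3
0  0  0  2  1  2
0  0  2  0  2  1
0  3  2  2  1  3
3  2  1  3  3  3
2  2  2  0  1  2
gen 14: 0  3  2  0  0  3
0  0  0  2  1  2
0  0  2  0  2  2
0  3  2  3  3  1
3  2  2  0  1  1
2  2  2  1  2  3
gen 15: 0  3  2  0  0  3
0  0  0  2  1  2
0  0  2  0  2  2
0  3  2  3  3  2
3  2  2  0  1  1
2  2  2  1  2  3
gen 16: 0  3  2  0  0  3
0  0  0  2  1  2
0  0  2  0  2  2
0  3  2  3  3  3
3  2  2  0  1  1
2  2  2  1  2  3

54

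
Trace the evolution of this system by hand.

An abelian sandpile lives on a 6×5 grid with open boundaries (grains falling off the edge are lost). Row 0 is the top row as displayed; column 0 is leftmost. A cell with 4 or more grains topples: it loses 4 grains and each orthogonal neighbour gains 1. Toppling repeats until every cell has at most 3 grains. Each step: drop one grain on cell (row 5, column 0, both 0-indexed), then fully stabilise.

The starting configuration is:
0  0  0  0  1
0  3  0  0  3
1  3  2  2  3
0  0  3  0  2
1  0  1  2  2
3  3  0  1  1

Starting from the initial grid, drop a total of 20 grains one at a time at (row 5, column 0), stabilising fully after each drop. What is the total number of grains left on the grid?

step 0: 0  0  0  0  1
0  3  0  0  3
1  3  2  2  3
0  0  3  0  2
1  0  1  2  2
3  3  0  1  1
step 1: 0  0  0  0  1
0  3  0  0  3
1  3  2  2  3
0  0  3  0  2
2  1  1  2  2
1  0  1  1  1
step 2: 0  0  0  0  1
0  3  0  0  3
1  3  2  2  3
0  0  3  0  2
2  1  1  2  2
2  0  1  1  1
step 3: 0  0  0  0  1
0  3  0  0  3
1  3  2  2  3
0  0  3  0  2
2  1  1  2  2
3  0  1  1  1
step 4: 0  0  0  0  1
0  3  0  0  3
1  3  2  2  3
0  0  3  0  2
3  1  1  2  2
0  1  1  1  1
step 5: 0  0  0  0  1
0  3  0  0  3
1  3  2  2  3
0  0  3  0  2
3  1  1  2  2
1  1  1  1  1
step 6: 0  0  0  0  1
0  3  0  0  3
1  3  2  2  3
0  0  3  0  2
3  1  1  2  2
2  1  1  1  1
step 7: 0  0  0  0  1
0  3  0  0  3
1  3  2  2  3
0  0  3  0  2
3  1  1  2  2
3  1  1  1  1
step 8: 0  0  0  0  1
0  3  0  0  3
1  3  2  2  3
1  0  3  0  2
0  2  1  2  2
1  2  1  1  1
step 9: 0  0  0  0  1
0  3  0  0  3
1  3  2  2  3
1  0  3  0  2
0  2  1  2  2
2  2  1  1  1
step 10: 0  0  0  0  1
0  3  0  0  3
1  3  2  2  3
1  0  3  0  2
0  2  1  2  2
3  2  1  1  1
step 11: 0  0  0  0  1
0  3  0  0  3
1  3  2  2  3
1  0  3  0  2
1  2  1  2  2
0  3  1  1  1
step 12: 0  0  0  0  1
0  3  0  0  3
1  3  2  2  3
1  0  3  0  2
1  2  1  2  2
1  3  1  1  1
step 13: 0  0  0  0  1
0  3  0  0  3
1  3  2  2  3
1  0  3  0  2
1  2  1  2  2
2  3  1  1  1
step 14: 0  0  0  0  1
0  3  0  0  3
1  3  2  2  3
1  0  3  0  2
1  2  1  2  2
3  3  1  1  1
step 15: 0  0  0  0  1
0  3  0  0  3
1  3  2  2  3
1  0  3  0  2
2  3  1  2  2
1  0  2  1  1
step 16: 0  0  0  0  1
0  3  0  0  3
1  3  2  2  3
1  0  3  0  2
2  3  1  2  2
2  0  2  1  1
step 17: 0  0  0  0  1
0  3  0  0  3
1  3  2  2  3
1  0  3  0  2
2  3  1  2  2
3  0  2  1  1
step 18: 0  0  0  0  1
0  3  0  0  3
1  3  2  2  3
1  0  3  0  2
3  3  1  2  2
0  1  2  1  1
step 19: 0  0  0  0  1
0  3  0  0  3
1  3  2  2  3
1  0  3  0  2
3  3  1  2  2
1  1  2  1  1
step 20: 0  0  0  0  1
0  3  0  0  3
1  3  2  2  3
1  0  3  0  2
3  3  1  2  2
2  1  2  1  1

42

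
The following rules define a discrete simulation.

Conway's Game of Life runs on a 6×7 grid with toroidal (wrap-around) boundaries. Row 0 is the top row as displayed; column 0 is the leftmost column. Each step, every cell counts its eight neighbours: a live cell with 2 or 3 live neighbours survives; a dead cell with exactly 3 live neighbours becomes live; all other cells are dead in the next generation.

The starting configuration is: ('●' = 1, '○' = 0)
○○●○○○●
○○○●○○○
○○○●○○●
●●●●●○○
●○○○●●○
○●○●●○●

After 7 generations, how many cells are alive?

2

t=0: ○○●○○○●
○○○●○○○
○○○●○○●
●●●●●○○
●○○○●●○
○●○●●○●
t=1: ●○●○●●○
○○●●○○○
●●○○○○○
●●●○○○○
○○○○○○○
○●●●●○●
t=2: ●○○○○●●
●○●●●○●
●○○●○○○
●○●○○○○
○○○○○○○
●●●○●○●
t=3: ○○○○○○○
○○●●●○○
●○○○●○○
○●○○○○○
○○●●○○●
○●○○○○○
t=4: ○○●●○○○
○○○●●○○
○●●○●○○
●●●●○○○
●●●○○○○
○○●○○○○
t=5: ○○●○●○○
○●○○●○○
●○○○●○○
○○○○○○○
●○○○○○○
○○○○○○○
t=6: ○○○●○○○
○●○○●●○
○○○○○○○
○○○○○○○
○○○○○○○
○○○○○○○
t=7: ○○○○●○○
○○○○●○○
○○○○○○○
○○○○○○○
○○○○○○○
○○○○○○○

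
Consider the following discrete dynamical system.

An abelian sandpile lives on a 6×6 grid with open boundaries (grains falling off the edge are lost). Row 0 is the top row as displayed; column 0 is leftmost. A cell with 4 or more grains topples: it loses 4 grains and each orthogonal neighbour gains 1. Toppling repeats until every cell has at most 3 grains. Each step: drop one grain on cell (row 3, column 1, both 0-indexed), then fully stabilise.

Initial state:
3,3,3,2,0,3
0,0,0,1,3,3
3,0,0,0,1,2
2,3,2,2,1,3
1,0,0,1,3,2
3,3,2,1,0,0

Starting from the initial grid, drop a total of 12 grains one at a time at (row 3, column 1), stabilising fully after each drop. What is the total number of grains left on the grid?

t=0: 3,3,3,2,0,3
0,0,0,1,3,3
3,0,0,0,1,2
2,3,2,2,1,3
1,0,0,1,3,2
3,3,2,1,0,0
t=1: 3,3,3,2,0,3
0,0,0,1,3,3
3,1,0,0,1,2
3,0,3,2,1,3
1,1,0,1,3,2
3,3,2,1,0,0
t=2: 3,3,3,2,0,3
0,0,0,1,3,3
3,1,0,0,1,2
3,1,3,2,1,3
1,1,0,1,3,2
3,3,2,1,0,0
t=3: 3,3,3,2,0,3
0,0,0,1,3,3
3,1,0,0,1,2
3,2,3,2,1,3
1,1,0,1,3,2
3,3,2,1,0,0
t=4: 3,3,3,2,0,3
0,0,0,1,3,3
3,1,0,0,1,2
3,3,3,2,1,3
1,1,0,1,3,2
3,3,2,1,0,0
t=5: 3,3,3,2,0,3
1,0,0,1,3,3
0,3,1,0,1,2
1,2,0,3,1,3
2,2,1,1,3,2
3,3,2,1,0,0
t=6: 3,3,3,2,0,3
1,0,0,1,3,3
0,3,1,0,1,2
1,3,0,3,1,3
2,2,1,1,3,2
3,3,2,1,0,0
t=7: 3,3,3,2,0,3
1,1,0,1,3,3
1,0,2,0,1,2
2,1,1,3,1,3
2,3,1,1,3,2
3,3,2,1,0,0
t=8: 3,3,3,2,0,3
1,1,0,1,3,3
1,0,2,0,1,2
2,2,1,3,1,3
2,3,1,1,3,2
3,3,2,1,0,0
t=9: 3,3,3,2,0,3
1,1,0,1,3,3
1,0,2,0,1,2
2,3,1,3,1,3
2,3,1,1,3,2
3,3,2,1,0,0
t=10: 3,3,3,2,0,3
1,1,0,1,3,3
2,1,2,0,1,2
0,2,2,3,1,3
1,2,2,1,3,2
1,1,3,1,0,0
t=11: 3,3,3,2,0,3
1,1,0,1,3,3
2,1,2,0,1,2
0,3,2,3,1,3
1,2,2,1,3,2
1,1,3,1,0,0
t=12: 3,3,3,2,0,3
1,1,0,1,3,3
2,2,2,0,1,2
1,0,3,3,1,3
1,3,2,1,3,2
1,1,3,1,0,0

61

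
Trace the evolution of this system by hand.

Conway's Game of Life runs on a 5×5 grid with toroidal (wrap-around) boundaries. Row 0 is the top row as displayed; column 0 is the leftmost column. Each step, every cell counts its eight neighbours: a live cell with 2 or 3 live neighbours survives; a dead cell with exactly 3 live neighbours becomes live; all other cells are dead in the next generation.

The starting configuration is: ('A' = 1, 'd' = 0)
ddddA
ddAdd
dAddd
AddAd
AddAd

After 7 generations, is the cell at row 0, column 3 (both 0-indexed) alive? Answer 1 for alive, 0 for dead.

[0] ddddA
ddAdd
dAddd
AddAd
AddAd
[1] dddAA
ddddd
dAAdd
AAAdd
AddAd
[2] dddAA
ddAAd
AdAdd
AddAA
AddAd
[3] ddddd
dAAdd
AdAdd
AdAAd
AdAdd
[4] ddAdd
dAAdd
AdddA
AdAAd
ddAAA
[5] ddddd
AAAAd
AdddA
AdAdd
ddddA
[6] AAAAA
AAAAd
ddddd
AAdAd
ddddd
[7] ddddd
ddddd
dddAd
ddddd
ddddd

0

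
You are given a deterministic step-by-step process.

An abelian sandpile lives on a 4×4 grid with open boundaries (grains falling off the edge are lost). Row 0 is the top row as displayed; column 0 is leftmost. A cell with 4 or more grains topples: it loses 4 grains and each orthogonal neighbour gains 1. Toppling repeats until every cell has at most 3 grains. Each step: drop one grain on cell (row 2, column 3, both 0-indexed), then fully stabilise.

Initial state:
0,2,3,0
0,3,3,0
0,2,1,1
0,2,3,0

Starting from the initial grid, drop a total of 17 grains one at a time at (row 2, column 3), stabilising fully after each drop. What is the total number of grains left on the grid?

25

0) 0,2,3,0
0,3,3,0
0,2,1,1
0,2,3,0
1) 0,2,3,0
0,3,3,0
0,2,1,2
0,2,3,0
2) 0,2,3,0
0,3,3,0
0,2,1,3
0,2,3,0
3) 0,2,3,0
0,3,3,1
0,2,2,0
0,2,3,1
4) 0,2,3,0
0,3,3,1
0,2,2,1
0,2,3,1
5) 0,2,3,0
0,3,3,1
0,2,2,2
0,2,3,1
6) 0,2,3,0
0,3,3,1
0,2,2,3
0,2,3,1
7) 0,2,3,0
0,3,3,2
0,2,3,0
0,2,3,2
8) 0,2,3,0
0,3,3,2
0,2,3,1
0,2,3,2
9) 0,2,3,0
0,3,3,2
0,2,3,2
0,2,3,2
10) 0,2,3,0
0,3,3,2
0,2,3,3
0,2,3,2
11) 1,0,1,2
1,2,3,0
1,1,3,3
1,0,2,0
12) 1,0,2,2
1,3,0,2
1,2,1,1
1,0,3,1
13) 1,0,2,2
1,3,0,2
1,2,1,2
1,0,3,1
14) 1,0,2,2
1,3,0,2
1,2,1,3
1,0,3,1
15) 1,0,2,2
1,3,0,3
1,2,2,0
1,0,3,2
16) 1,0,2,2
1,3,0,3
1,2,2,1
1,0,3,2
17) 1,0,2,2
1,3,0,3
1,2,2,2
1,0,3,2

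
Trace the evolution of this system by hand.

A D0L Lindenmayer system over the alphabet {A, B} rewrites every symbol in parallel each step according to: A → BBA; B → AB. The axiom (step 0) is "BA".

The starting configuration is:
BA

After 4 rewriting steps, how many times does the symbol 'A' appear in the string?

k=0  BA
k=1  ABBBA
k=2  BBAABABABBBA
k=3  ABABBBABBAABBBAABBBAABABABBBA
k=4  BBAABBBAABABABBBAABABBBABBAABABABBBABBAABABABBBABBAABBBAABBBAABABABBBA

29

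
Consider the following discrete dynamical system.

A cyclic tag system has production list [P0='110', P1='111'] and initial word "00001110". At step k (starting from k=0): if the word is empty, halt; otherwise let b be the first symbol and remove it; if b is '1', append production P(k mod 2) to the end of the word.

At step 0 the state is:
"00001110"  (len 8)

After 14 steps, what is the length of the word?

18

step 0: "00001110"  (len 8)
step 1: "0001110"  (len 7)
step 2: "001110"  (len 6)
step 3: "01110"  (len 5)
step 4: "1110"  (len 4)
step 5: "110110"  (len 6)
step 6: "10110111"  (len 8)
step 7: "0110111110"  (len 10)
step 8: "110111110"  (len 9)
step 9: "10111110110"  (len 11)
step 10: "0111110110111"  (len 13)
step 11: "111110110111"  (len 12)
step 12: "11110110111111"  (len 14)
step 13: "1110110111111110"  (len 16)
step 14: "110110111111110111"  (len 18)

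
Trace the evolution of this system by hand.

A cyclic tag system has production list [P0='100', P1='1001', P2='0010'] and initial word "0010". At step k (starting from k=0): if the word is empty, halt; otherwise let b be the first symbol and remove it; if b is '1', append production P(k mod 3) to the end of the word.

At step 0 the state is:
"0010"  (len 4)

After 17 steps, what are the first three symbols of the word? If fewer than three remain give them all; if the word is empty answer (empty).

gen 0: "0010"  (len 4)
gen 1: "010"  (len 3)
gen 2: "10"  (len 2)
gen 3: "00010"  (len 5)
gen 4: "0010"  (len 4)
gen 5: "010"  (len 3)
gen 6: "10"  (len 2)
gen 7: "0100"  (len 4)
gen 8: "100"  (len 3)
gen 9: "000010"  (len 6)
gen 10: "00010"  (len 5)
gen 11: "0010"  (len 4)
gen 12: "010"  (len 3)
gen 13: "10"  (len 2)
gen 14: "01001"  (len 5)
gen 15: "1001"  (len 4)
gen 16: "001100"  (len 6)
gen 17: "01100"  (len 5)

011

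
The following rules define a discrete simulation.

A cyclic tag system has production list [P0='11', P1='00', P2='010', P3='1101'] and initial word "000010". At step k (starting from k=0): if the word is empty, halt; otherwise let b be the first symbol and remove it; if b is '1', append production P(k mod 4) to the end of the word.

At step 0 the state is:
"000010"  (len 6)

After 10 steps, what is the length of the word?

7

step 0: "000010"  (len 6)
step 1: "00010"  (len 5)
step 2: "0010"  (len 4)
step 3: "010"  (len 3)
step 4: "10"  (len 2)
step 5: "011"  (len 3)
step 6: "11"  (len 2)
step 7: "1010"  (len 4)
step 8: "0101101"  (len 7)
step 9: "101101"  (len 6)
step 10: "0110100"  (len 7)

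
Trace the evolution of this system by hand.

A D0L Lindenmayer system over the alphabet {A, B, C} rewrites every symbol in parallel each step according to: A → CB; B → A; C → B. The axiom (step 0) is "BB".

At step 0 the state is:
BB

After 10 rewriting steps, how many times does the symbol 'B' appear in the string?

k=0  BB
k=1  AA
k=2  CBCB
k=3  BABA
k=4  ACBACB
k=5  CBBACBBA
k=6  BAACBBAACB
k=7  ACBCBBAACBCBBA
k=8  CBBABAACBCBBABAACB
k=9  BAACBACBCBBABAACBACBCBBA
k=10  ACBCBBACBBABAACBACBCBBACBBABAACB

14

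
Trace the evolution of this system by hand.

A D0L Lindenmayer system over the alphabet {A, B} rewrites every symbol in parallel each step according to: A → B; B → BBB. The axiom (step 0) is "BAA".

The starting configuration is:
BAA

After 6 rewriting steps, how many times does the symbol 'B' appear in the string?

gen 0: BAA
gen 1: BBBBB
gen 2: BBBBBBBBBBBBBBB
gen 3: BBBBBBBBBBBBBBBBBBBBBBBBBBBBBBBBBBBBBBBBBBBBB
gen 4: BBBBBBBBBBBBBBBBBBBBBBBBBBBBBBBBBBBBBBBBBBBBBBBBBBBBBBBBBB…BBBBBBBBBBBBBBBBBBBBBBBBBBBBBBBBBBBBBBBBBBBBBBBBBBBBBBBBBB  (len 135)
gen 5: BBBBBBBBBBBBBBBBBBBBBBBBBBBBBBBBBBBBBBBBBBBBBBBBBBBBBBBBBB…BBBBBBBBBBBBBBBBBBBBBBBBBBBBBBBBBBBBBBBBBBBBBBBBBBBBBBBBBB  (len 405)
gen 6: BBBBBBBBBBBBBBBBBBBBBBBBBBBBBBBBBBBBBBBBBBBBBBBBBBBBBBBBBB…BBBBBBBBBBBBBBBBBBBBBBBBBBBBBBBBBBBBBBBBBBBBBBBBBBBBBBBBBB  (len 1215)

1215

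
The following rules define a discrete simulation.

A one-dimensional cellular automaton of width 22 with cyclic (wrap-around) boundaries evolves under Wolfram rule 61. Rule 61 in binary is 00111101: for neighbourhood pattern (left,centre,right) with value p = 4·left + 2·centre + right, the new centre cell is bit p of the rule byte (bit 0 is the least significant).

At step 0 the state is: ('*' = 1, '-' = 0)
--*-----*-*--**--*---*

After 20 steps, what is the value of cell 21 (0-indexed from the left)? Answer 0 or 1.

0) --*-----*-*--**--*---*
1) *-*****-****-*-*-***-*
2) -**----**---******--**
3) **-***-*-**-*-----*-*-
4) *-**--****-******-****
5) -**-*-*---**-----**---
6) -*-******-*-****-*-***
7) ****-----****---****--
8) *---****-*---**-*---*-
9) ***-*---****-*-****-**
10) ---****-*---****---**-
11) **-*---****-*---**-*-*
12) --****-*---****-*-****
13) *-*---****-*---****---
14) *****-*---****-*---**-
15) *----****-*---****-*-*
16) -***-*---****-*---****
17) **--****-*---****-*---
18) *-*-*---****-*---****-
19) *******-*---****-*---*
20) -------****-*---****-*

1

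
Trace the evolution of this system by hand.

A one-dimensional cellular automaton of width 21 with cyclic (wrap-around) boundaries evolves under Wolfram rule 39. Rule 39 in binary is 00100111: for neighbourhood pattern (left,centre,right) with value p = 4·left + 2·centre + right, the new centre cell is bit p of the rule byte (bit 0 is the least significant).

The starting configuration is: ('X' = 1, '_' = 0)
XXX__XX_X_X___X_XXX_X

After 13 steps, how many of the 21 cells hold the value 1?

k=0  XXX__XX_X_X___X_XXX_X
k=1  ____X__XXXX_XXXX___X_
k=2  XXXXX_X____X_____XXX_
k=3  _____XX_XXXX_XXXX___X
k=4  _XXXX__X____X_____XXX
k=5  X_____XX_XXXX_XXXX___
k=6  X_XXXX__X____X_____XX
k=7  _X_____XX_XXXX_XXXX__
k=8  XX_XXXX__X____X_____X
k=9  __X_____XX_XXXX_XXXX_
k=10  XXX_XXXX__X____X_____
k=11  ___X_____XX_XXXX_XXXX
k=12  _XXX_XXXX__X____X____
k=13  X___X_____XX_XXXX_XXX

11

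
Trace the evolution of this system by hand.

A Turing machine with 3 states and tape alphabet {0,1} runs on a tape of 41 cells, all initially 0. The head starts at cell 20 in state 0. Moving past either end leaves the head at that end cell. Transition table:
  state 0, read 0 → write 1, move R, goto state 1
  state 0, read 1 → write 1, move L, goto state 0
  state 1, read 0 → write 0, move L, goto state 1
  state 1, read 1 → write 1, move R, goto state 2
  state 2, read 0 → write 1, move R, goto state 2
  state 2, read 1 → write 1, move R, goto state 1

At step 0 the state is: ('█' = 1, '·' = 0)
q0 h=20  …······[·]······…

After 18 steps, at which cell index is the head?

36

k=0  q0 h=20  …······[·]······…
k=1  q1 h=21  …·····█[·]······…
k=2  q1 h=20  …······[█]······…
k=3  q2 h=21  …·····█[·]······…
k=4  q2 h=22  …····██[·]······…
k=5  q2 h=23  …···███[·]······…
k=6  q2 h=24  …··████[·]······…
k=7  q2 h=25  …·█████[·]······…
k=8  q2 h=26  …██████[·]······…
k=9  q2 h=27  …██████[·]······…
k=10  q2 h=28  …██████[·]······…
k=11  q2 h=29  …██████[·]······…
k=12  q2 h=30  …██████[·]······…
k=13  q2 h=31  …██████[·]······…
k=14  q2 h=32  …██████[·]······…
k=15  q2 h=33  …██████[·]······…
k=16  q2 h=34  …██████[·]······|
k=17  q2 h=35  …██████[·]·····|
k=18  q2 h=36  …██████[·]····|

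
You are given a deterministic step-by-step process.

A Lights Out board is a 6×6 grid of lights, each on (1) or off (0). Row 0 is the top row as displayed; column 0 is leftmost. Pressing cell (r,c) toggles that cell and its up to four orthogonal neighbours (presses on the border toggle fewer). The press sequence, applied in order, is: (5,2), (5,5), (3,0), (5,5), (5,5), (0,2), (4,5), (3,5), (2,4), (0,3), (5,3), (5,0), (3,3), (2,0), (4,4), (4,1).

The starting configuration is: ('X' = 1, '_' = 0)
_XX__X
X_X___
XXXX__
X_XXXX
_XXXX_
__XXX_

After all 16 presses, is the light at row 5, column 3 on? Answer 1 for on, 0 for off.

1

t=0: _XX__X
X_X___
XXXX__
X_XXXX
_XXXX_
__XXX_
t=1: _XX__X
X_X___
XXXX__
X_XXXX
_X_XX_
_X__X_
t=2: _XX__X
X_X___
XXXX__
X_XXXX
_X_XXX
_X___X
t=3: _XX__X
X_X___
_XXX__
_XXXXX
XX_XXX
_X___X
t=4: _XX__X
X_X___
_XXX__
_XXXXX
XX_XX_
_X__X_
t=5: _XX__X
X_X___
_XXX__
_XXXXX
XX_XXX
_X___X
t=6: ___X_X
X_____
_XXX__
_XXXXX
XX_XXX
_X___X
t=7: ___X_X
X_____
_XXX__
_XXXX_
XX_X__
_X____
t=8: ___X_X
X_____
_XXX_X
_XXX_X
XX_X_X
_X____
t=9: ___X_X
X___X_
_XX_X_
_XXXXX
XX_X_X
_X____
t=10: __X_XX
X__XX_
_XX_X_
_XXXXX
XX_X_X
_X____
t=11: __X_XX
X__XX_
_XX_X_
_XXXXX
XX___X
_XXXX_
t=12: __X_XX
X__XX_
_XX_X_
_XXXXX
_X___X
X_XXX_
t=13: __X_XX
X__XX_
_XXXX_
_X___X
_X_X_X
X_XXX_
t=14: __X_XX
___XX_
X_XXX_
XX___X
_X_X_X
X_XXX_
t=15: __X_XX
___XX_
X_XXX_
XX__XX
_X__X_
X_XX__
t=16: __X_XX
___XX_
X_XXX_
X___XX
X_X_X_
XXXX__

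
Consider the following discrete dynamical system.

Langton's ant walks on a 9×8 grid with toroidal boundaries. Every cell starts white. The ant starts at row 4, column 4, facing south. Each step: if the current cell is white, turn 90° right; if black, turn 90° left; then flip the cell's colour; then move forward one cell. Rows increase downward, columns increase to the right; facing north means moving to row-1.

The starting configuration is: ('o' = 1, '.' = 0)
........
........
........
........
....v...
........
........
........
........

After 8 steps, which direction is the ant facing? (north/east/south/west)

north

[0] ........
........
........
........
....v...
........
........
........
........
[1] ........
........
........
........
...<o...
........
........
........
........
[2] ........
........
........
...^....
...oo...
........
........
........
........
[3] ........
........
........
...o>...
...oo...
........
........
........
........
[4] ........
........
........
...oo...
...ov...
........
........
........
........
[5] ........
........
........
...oo...
...o.>..
........
........
........
........
[6] ........
........
........
...oo...
...o.o..
.....v..
........
........
........
[7] ........
........
........
...oo...
...o.o..
....<o..
........
........
........
[8] ........
........
........
...oo...
...o^o..
....oo..
........
........
........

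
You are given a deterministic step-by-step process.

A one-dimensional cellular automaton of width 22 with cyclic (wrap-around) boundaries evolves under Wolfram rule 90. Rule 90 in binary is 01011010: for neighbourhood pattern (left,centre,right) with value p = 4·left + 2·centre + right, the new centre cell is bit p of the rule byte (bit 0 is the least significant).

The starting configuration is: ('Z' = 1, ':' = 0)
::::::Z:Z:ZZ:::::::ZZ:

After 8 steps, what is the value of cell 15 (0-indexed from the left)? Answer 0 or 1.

t=0: ::::::Z:Z:ZZ:::::::ZZ:
t=1: :::::Z::::ZZZ:::::ZZZZ
t=2: Z:::Z:Z::ZZ:ZZ:::ZZ::Z
t=3: ZZ:Z:::ZZZZ:ZZZ:ZZZZZZ
t=4: :Z::Z:ZZ::Z:Z:Z:Z:::::
t=5: Z:ZZ::ZZZZ:::::::Z::::
t=6: ::ZZZZZ::ZZ:::::Z:Z::Z
t=7: ZZZ:::ZZZZZZ:::Z:::ZZ:
t=8: Z:ZZ:ZZ::::ZZ:Z:Z:ZZZ:

0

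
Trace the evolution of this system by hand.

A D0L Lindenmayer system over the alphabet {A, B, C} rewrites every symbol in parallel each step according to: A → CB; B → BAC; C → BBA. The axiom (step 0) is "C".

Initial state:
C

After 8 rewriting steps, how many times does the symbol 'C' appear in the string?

t=0: C
t=1: BBA
t=2: BACBACCB
t=3: BACCBBBABACCBBBABBABAC
t=4: BACCBBBABBABACBACBACCBBACCBBBABBABACBACBACCBBACBACCBBACCBBBA
t=5: BACCBBBABBABACBACBACCBBACBACCBBACCBBBABACCBBBABACCBBBABBAB…BACCBBBABBABACBACCBBBABACCBBBABBABACBACCBBBABBABACBACBACCB  (len 164)
t=6: BACCBBBABBABACBACBACCBBACBACCBBACCBBBABACCBBBABACCBBBABBAB…CCBBBABBABACBACBACCBBACBACCBBACCBBBABACCBBBABACCBBBABBABAC  (len 448)
t=7: BACCBBBABBABACBACBACCBBACBACCBBACCBBBABACCBBBABACCBBBABBAB…CCBBBABBABACBACBACCBBACCBBBABBABACBACBACCBBACBACCBBACCBBBA  (len 1224)
t=8: BACCBBBABBABACBACBACCBBACBACCBBACCBBBABACCBBBABACCBBBABBAB…BACCBBBABBABACBACCBBBABACCBBBABBABACBACCBBBABBABACBACBACCB  (len 3344)

897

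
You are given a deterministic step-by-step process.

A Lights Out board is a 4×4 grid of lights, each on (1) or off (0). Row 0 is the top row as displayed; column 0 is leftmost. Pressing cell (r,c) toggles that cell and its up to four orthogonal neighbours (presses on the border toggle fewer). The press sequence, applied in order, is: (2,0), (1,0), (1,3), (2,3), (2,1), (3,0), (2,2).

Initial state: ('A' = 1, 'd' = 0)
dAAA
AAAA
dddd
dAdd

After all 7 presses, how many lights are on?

gen 0: dAAA
AAAA
dddd
dAdd
gen 1: dAAA
dAAA
AAdd
AAdd
gen 2: AAAA
AdAA
dAdd
AAdd
gen 3: AAAd
Addd
dAdA
AAdd
gen 4: AAAd
AddA
dAAd
AAdA
gen 5: AAAd
AAdA
Addd
AddA
gen 6: AAAd
AAdA
dddd
dAdA
gen 7: AAAd
AAAA
dAAA
dAAA

13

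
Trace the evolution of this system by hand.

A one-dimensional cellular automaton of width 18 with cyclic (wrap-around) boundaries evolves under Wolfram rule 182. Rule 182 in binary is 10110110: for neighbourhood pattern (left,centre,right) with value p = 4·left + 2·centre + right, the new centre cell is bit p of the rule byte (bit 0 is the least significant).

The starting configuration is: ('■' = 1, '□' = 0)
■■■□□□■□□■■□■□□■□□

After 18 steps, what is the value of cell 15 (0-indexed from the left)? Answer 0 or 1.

0

step 0: ■■■□□□■□□■■□■□□■□□
step 1: □■□■□■■■■□□■■■■■■■
step 2: ■■■■■□■■□■■□■■■■■□
step 3: □■■■□■□□■□□■□■■■□■
step 4: ■□■□■■■■■■■■■□■□■■
step 5: □■■■□■■■■■■■□■■■□■
step 6: ■□■□■□■■■■■□■□■□■■
step 7: □■■■■■□■■■□■■■■■□■
step 8: ■□■■■□■□■□■□■■■□■■
step 9: □■□■□■■■■■■■□■□■□■
step 10: ■■■■■□■■■■■□■■■■■■
step 11: ■■■■□■□■■■□■□■■■■■
step 12: ■■■□■■■□■□■■■□■■■■
step 13: ■■□■□■□■■■□■□■□■■■
step 14: ■□■■■■■□■□■■■■■□■■
step 15: □■□■■■□■■■□■■■□■□■
step 16: ■■■□■□■□■□■□■□■■■■
step 17: ■■□■■■■■■■■■■■□■■■
step 18: ■□■□■■■■■■■■■□■□■■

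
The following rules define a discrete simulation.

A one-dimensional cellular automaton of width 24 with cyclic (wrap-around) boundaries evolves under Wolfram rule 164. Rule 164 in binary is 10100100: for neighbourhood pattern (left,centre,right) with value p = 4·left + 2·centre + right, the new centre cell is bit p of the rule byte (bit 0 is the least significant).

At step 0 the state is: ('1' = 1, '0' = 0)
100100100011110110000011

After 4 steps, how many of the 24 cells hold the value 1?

gen 0: 100100100011110110000011
gen 1: 000100100001101000000001
gen 2: 000100100000011000000001
gen 3: 000100100000000000000001
gen 4: 000100100000000000000001

3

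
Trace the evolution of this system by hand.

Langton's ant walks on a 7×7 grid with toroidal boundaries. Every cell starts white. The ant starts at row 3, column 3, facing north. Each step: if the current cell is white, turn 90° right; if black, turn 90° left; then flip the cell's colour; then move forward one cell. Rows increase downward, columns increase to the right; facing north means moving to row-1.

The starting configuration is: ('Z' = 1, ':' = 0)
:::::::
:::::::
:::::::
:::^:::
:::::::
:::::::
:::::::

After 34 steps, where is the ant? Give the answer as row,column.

6,2

t=0: :::::::
:::::::
:::::::
:::^:::
:::::::
:::::::
:::::::
t=1: :::::::
:::::::
:::::::
:::Z>::
:::::::
:::::::
:::::::
t=2: :::::::
:::::::
:::::::
:::ZZ::
::::v::
:::::::
:::::::
t=3: :::::::
:::::::
:::::::
:::ZZ::
:::<Z::
:::::::
:::::::
t=4: :::::::
:::::::
:::::::
:::^Z::
:::ZZ::
:::::::
:::::::
t=5: :::::::
:::::::
:::::::
::<:Z::
:::ZZ::
:::::::
:::::::
t=6: :::::::
:::::::
::^::::
::Z:Z::
:::ZZ::
:::::::
:::::::
t=7: :::::::
:::::::
::Z>:::
::Z:Z::
:::ZZ::
:::::::
:::::::
t=8: :::::::
:::::::
::ZZ:::
::ZvZ::
:::ZZ::
:::::::
:::::::
t=9: :::::::
:::::::
::ZZ:::
::<ZZ::
:::ZZ::
:::::::
:::::::
t=10: :::::::
:::::::
::ZZ:::
:::ZZ::
::vZZ::
:::::::
:::::::
t=11: :::::::
:::::::
::ZZ:::
:::ZZ::
:<ZZZ::
:::::::
:::::::
t=12: :::::::
:::::::
::ZZ:::
:^:ZZ::
:ZZZZ::
:::::::
:::::::
t=13: :::::::
:::::::
::ZZ:::
:Z>ZZ::
:ZZZZ::
:::::::
:::::::
t=14: :::::::
:::::::
::ZZ:::
:ZZZZ::
:ZvZZ::
:::::::
:::::::
t=15: :::::::
:::::::
::ZZ:::
:ZZZZ::
:Z:>Z::
:::::::
:::::::
t=16: :::::::
:::::::
::ZZ:::
:ZZ^Z::
:Z::Z::
:::::::
:::::::
t=17: :::::::
:::::::
::ZZ:::
:Z<:Z::
:Z::Z::
:::::::
:::::::
t=18: :::::::
:::::::
::ZZ:::
:Z::Z::
:Zv:Z::
:::::::
:::::::
t=19: :::::::
:::::::
::ZZ:::
:Z::Z::
:<Z:Z::
:::::::
:::::::
t=20: :::::::
:::::::
::ZZ:::
:Z::Z::
::Z:Z::
:v:::::
:::::::
t=21: :::::::
:::::::
::ZZ:::
:Z::Z::
::Z:Z::
<Z:::::
:::::::
t=22: :::::::
:::::::
::ZZ:::
:Z::Z::
^:Z:Z::
ZZ:::::
:::::::
t=23: :::::::
:::::::
::ZZ:::
:Z::Z::
Z>Z:Z::
ZZ:::::
:::::::
t=24: :::::::
:::::::
::ZZ:::
:Z::Z::
ZZZ:Z::
Zv:::::
:::::::
t=25: :::::::
:::::::
::ZZ:::
:Z::Z::
ZZZ:Z::
Z:>::::
:::::::
t=26: :::::::
:::::::
::ZZ:::
:Z::Z::
ZZZ:Z::
Z:Z::::
::v::::
t=27: :::::::
:::::::
::ZZ:::
:Z::Z::
ZZZ:Z::
Z:Z::::
:<Z::::
t=28: :::::::
:::::::
::ZZ:::
:Z::Z::
ZZZ:Z::
Z^Z::::
:ZZ::::
t=29: :::::::
:::::::
::ZZ:::
:Z::Z::
ZZZ:Z::
ZZ>::::
:ZZ::::
t=30: :::::::
:::::::
::ZZ:::
:Z::Z::
ZZ^:Z::
ZZ:::::
:ZZ::::
t=31: :::::::
:::::::
::ZZ:::
:Z::Z::
Z<::Z::
ZZ:::::
:ZZ::::
t=32: :::::::
:::::::
::ZZ:::
:Z::Z::
Z:::Z::
Zv:::::
:ZZ::::
t=33: :::::::
:::::::
::ZZ:::
:Z::Z::
Z:::Z::
Z:>::::
:ZZ::::
t=34: :::::::
:::::::
::ZZ:::
:Z::Z::
Z:::Z::
Z:Z::::
:Zv::::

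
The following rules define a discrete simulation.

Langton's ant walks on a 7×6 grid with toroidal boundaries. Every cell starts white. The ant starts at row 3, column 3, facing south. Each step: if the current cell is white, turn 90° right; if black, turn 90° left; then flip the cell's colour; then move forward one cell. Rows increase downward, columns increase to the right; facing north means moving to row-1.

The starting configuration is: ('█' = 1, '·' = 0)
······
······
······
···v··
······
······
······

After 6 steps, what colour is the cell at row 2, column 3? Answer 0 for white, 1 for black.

1

[0] ······
······
······
···v··
······
······
······
[1] ······
······
······
··<█··
······
······
······
[2] ······
······
··^···
··██··
······
······
······
[3] ······
······
··█>··
··██··
······
······
······
[4] ······
······
··██··
··█v··
······
······
······
[5] ······
······
··██··
··█·>·
······
······
······
[6] ······
······
··██··
··█·█·
····v·
······
······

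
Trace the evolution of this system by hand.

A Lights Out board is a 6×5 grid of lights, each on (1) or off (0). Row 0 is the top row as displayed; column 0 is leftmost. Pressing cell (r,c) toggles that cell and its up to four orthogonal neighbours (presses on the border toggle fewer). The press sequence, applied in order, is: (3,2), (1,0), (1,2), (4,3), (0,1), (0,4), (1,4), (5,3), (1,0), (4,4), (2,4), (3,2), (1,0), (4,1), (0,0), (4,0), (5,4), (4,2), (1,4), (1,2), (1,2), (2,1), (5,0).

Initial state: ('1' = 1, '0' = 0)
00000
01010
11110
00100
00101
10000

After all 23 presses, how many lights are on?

15

k=0  00000
01010
11110
00100
00101
10000
k=1  00000
01010
11010
01010
00001
10000
k=2  10000
10010
01010
01010
00001
10000
k=3  10100
11100
01110
01010
00001
10000
k=4  10100
11100
01110
01000
00110
10010
k=5  01000
10100
01110
01000
00110
10010
k=6  01011
10101
01110
01000
00110
10010
k=7  01010
10110
01111
01000
00110
10010
k=8  01010
10110
01111
01000
00100
10101
k=9  11010
01110
11111
01000
00100
10101
k=10  11010
01110
11111
01001
00111
10100
k=11  11010
01111
11100
01000
00111
10100
k=12  11010
01111
11000
00110
00011
10100
k=13  01010
10111
01000
00110
00011
10100
k=14  01010
10111
01000
01110
11111
11100
k=15  10010
00111
01000
01110
11111
11100
k=16  10010
00111
01000
11110
00111
01100
k=17  10010
00111
01000
11110
00110
01111
k=18  10010
00111
01000
11010
01000
01011
k=19  10011
00100
01001
11010
01000
01011
k=20  10111
01010
01101
11010
01000
01011
k=21  10011
00100
01001
11010
01000
01011
k=22  10011
01100
10101
10010
01000
01011
k=23  10011
01100
10101
10010
11000
10011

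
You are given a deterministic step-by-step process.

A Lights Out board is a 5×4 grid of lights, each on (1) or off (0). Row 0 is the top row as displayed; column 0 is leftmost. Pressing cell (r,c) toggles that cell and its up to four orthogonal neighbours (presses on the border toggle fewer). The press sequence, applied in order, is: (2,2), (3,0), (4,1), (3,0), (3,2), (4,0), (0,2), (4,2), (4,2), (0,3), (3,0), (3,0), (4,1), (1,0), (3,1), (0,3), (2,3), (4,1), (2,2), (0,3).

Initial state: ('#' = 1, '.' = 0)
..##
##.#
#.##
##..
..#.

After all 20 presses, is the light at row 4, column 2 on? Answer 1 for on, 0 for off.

gen 0: ..##
##.#
#.##
##..
..#.
gen 1: ..##
####
##..
###.
..#.
gen 2: ..##
####
.#..
..#.
#.#.
gen 3: ..##
####
.#..
.##.
.#..
gen 4: ..##
####
##..
#.#.
##..
gen 5: ..##
####
###.
##.#
###.
gen 6: ..##
####
###.
.#.#
..#.
gen 7: .#..
##.#
###.
.#.#
..#.
gen 8: .#..
##.#
###.
.###
.#.#
gen 9: .#..
##.#
###.
.#.#
..#.
gen 10: .###
##..
###.
.#.#
..#.
gen 11: .###
##..
.##.
#..#
#.#.
gen 12: .###
##..
###.
.#.#
..#.
gen 13: .###
##..
###.
...#
##..
gen 14: ####
....
.##.
...#
##..
gen 15: ####
....
..#.
####
#...
gen 16: ##..
...#
..#.
####
#...
gen 17: ##..
....
...#
###.
#...
gen 18: ##..
....
...#
#.#.
.##.
gen 19: ##..
..#.
.##.
#...
.##.
gen 20: ####
..##
.##.
#...
.##.

1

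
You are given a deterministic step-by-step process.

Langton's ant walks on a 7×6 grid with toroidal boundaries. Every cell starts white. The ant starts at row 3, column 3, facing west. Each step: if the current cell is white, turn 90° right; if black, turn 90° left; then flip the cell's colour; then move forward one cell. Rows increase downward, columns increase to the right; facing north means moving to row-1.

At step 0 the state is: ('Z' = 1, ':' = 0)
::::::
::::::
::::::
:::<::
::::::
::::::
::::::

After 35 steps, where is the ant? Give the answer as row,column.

0) ::::::
::::::
::::::
:::<::
::::::
::::::
::::::
1) ::::::
::::::
:::^::
:::Z::
::::::
::::::
::::::
2) ::::::
::::::
:::Z>:
:::Z::
::::::
::::::
::::::
3) ::::::
::::::
:::ZZ:
:::Zv:
::::::
::::::
::::::
4) ::::::
::::::
:::ZZ:
:::<Z:
::::::
::::::
::::::
5) ::::::
::::::
:::ZZ:
::::Z:
:::v::
::::::
::::::
6) ::::::
::::::
:::ZZ:
::::Z:
::<Z::
::::::
::::::
7) ::::::
::::::
:::ZZ:
::^:Z:
::ZZ::
::::::
::::::
8) ::::::
::::::
:::ZZ:
::Z>Z:
::ZZ::
::::::
::::::
9) ::::::
::::::
:::ZZ:
::ZZZ:
::Zv::
::::::
::::::
10) ::::::
::::::
:::ZZ:
::ZZZ:
::Z:>:
::::::
::::::
11) ::::::
::::::
:::ZZ:
::ZZZ:
::Z:Z:
::::v:
::::::
12) ::::::
::::::
:::ZZ:
::ZZZ:
::Z:Z:
:::<Z:
::::::
13) ::::::
::::::
:::ZZ:
::ZZZ:
::Z^Z:
:::ZZ:
::::::
14) ::::::
::::::
:::ZZ:
::ZZZ:
::ZZ>:
:::ZZ:
::::::
15) ::::::
::::::
:::ZZ:
::ZZ^:
::ZZ::
:::ZZ:
::::::
16) ::::::
::::::
:::ZZ:
::Z<::
::ZZ::
:::ZZ:
::::::
17) ::::::
::::::
:::ZZ:
::Z:::
::Zv::
:::ZZ:
::::::
18) ::::::
::::::
:::ZZ:
::Z:::
::Z:>:
:::ZZ:
::::::
19) ::::::
::::::
:::ZZ:
::Z:::
::Z:Z:
:::Zv:
::::::
20) ::::::
::::::
:::ZZ:
::Z:::
::Z:Z:
:::Z:>
::::::
21) ::::::
::::::
:::ZZ:
::Z:::
::Z:Z:
:::Z:Z
:::::v
22) ::::::
::::::
:::ZZ:
::Z:::
::Z:Z:
:::Z:Z
::::<Z
23) ::::::
::::::
:::ZZ:
::Z:::
::Z:Z:
:::Z^Z
::::ZZ
24) ::::::
::::::
:::ZZ:
::Z:::
::Z:Z:
:::ZZ>
::::ZZ
25) ::::::
::::::
:::ZZ:
::Z:::
::Z:Z^
:::ZZ:
::::ZZ
26) ::::::
::::::
:::ZZ:
::Z:::
>:Z:ZZ
:::ZZ:
::::ZZ
27) ::::::
::::::
:::ZZ:
::Z:::
Z:Z:ZZ
v::ZZ:
::::ZZ
28) ::::::
::::::
:::ZZ:
::Z:::
Z:Z:ZZ
Z::ZZ<
::::ZZ
29) ::::::
::::::
:::ZZ:
::Z:::
Z:Z:Z^
Z::ZZZ
::::ZZ
30) ::::::
::::::
:::ZZ:
::Z:::
Z:Z:<:
Z::ZZZ
::::ZZ
31) ::::::
::::::
:::ZZ:
::Z:::
Z:Z:::
Z::ZvZ
::::ZZ
32) ::::::
::::::
:::ZZ:
::Z:::
Z:Z:::
Z::Z:>
::::ZZ
33) ::::::
::::::
:::ZZ:
::Z:::
Z:Z::^
Z::Z::
::::ZZ
34) ::::::
::::::
:::ZZ:
::Z:::
>:Z::Z
Z::Z::
::::ZZ
35) ::::::
::::::
:::ZZ:
^:Z:::
::Z::Z
Z::Z::
::::ZZ

3,0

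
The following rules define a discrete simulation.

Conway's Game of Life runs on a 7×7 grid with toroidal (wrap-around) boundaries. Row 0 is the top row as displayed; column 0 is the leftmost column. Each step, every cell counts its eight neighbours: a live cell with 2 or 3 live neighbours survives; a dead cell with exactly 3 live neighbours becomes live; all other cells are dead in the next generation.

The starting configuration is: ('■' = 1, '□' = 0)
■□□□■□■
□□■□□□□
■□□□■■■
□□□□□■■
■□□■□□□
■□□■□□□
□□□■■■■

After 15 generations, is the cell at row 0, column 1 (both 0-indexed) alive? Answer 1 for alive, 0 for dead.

gen 0: ■□□□■□■
□□■□□□□
■□□□■■■
□□□□□■■
■□□■□□□
■□□■□□□
□□□■■■■
gen 1: ■□□□■□■
□■□■■□□
■□□□■□□
□□□□□□□
■□□□■□□
■□■■□■□
□□□■□□□
gen 2: ■□■□■■□
□■□■■□■
□□□■■□□
□□□□□□□
□■□■■□■
□■■■□□■
■■■■□■□
gen 3: □□□□□□□
■■□□□□■
□□■■■■□
□□■□□■□
□■□■■■□
□□□□□□■
□□□□□■□
gen 4: ■□□□□□■
■■■■■■■
■□■■■■□
□■□□□□■
□□■■■■■
□□□□□□■
□□□□□□□
gen 5: □□■■■□□
□□□□□□□
□□□□□□□
□■□□□□□
□□■■■□■
□□□■■□■
■□□□□□■
gen 6: □□□■□□□
□□□■□□□
□□□□□□□
□□■■□□□
■□■□■□□
□□■□■□■
■□■□□□■
gen 7: □□■■□□□
□□□□□□□
□□■■□□□
□■■■□□□
□□■□■■□
□□■□□□■
■■■□□■■
gen 8: ■□■■□□■
□□□□□□□
□■□■□□□
□■□□□□□
□□□□■■□
□□■□■□□
■□□□□■■
gen 9: ■■□□□■□
■■□■□□□
□□■□□□□
□□■□■□□
□□□■■■□
□□□■■□□
■□■□■■□
gen 10: □□□■□■□
■□□□□□■
□□■□□□□
□□■□■■□
□□■□□■□
□□■□□□■
■□■□□■□
gen 11: ■■□□■■□
□□□□□□■
□■□■□■■
□■■□■■□
□■■□■■■
□□■■□■■
□■■■■■□
gen 12: ■■□□□□□
□■■□□□□
□■□■□□■
□□□□□□□
□□□□□□□
□□□□□□□
□□□□□□□
gen 13: ■■■□□□□
□□□□□□□
■■□□□□□
□□□□□□□
□□□□□□□
□□□□□□□
□□□□□□□
gen 14: □■□□□□□
□□■□□□□
□□□□□□□
□□□□□□□
□□□□□□□
□□□□□□□
□■□□□□□
gen 15: □■■□□□□
□□□□□□□
□□□□□□□
□□□□□□□
□□□□□□□
□□□□□□□
□□□□□□□

1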